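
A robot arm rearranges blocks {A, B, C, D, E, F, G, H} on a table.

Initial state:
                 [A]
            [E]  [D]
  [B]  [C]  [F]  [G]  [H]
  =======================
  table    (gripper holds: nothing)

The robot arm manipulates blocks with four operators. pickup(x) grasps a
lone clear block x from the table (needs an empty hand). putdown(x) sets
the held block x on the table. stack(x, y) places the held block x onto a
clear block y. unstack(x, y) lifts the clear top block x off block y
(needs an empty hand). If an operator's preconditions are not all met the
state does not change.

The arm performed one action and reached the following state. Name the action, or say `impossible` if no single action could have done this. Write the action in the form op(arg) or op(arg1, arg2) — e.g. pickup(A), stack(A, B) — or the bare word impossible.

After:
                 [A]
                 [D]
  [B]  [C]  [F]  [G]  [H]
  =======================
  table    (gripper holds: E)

unstack(E, F)

target: towers=[B; C; F; G/D/A; H] holding=E
     unstack(A, D) → towers=[B; C; F/E; G/D; H] holding=A
     unstack(E, F) → towers=[B; C; F; G/D/A; H] holding=E  ← match
         pickup(H) → towers=[B; C; F/E; G/D/A] holding=H
         pickup(B) → towers=[C; F/E; G/D/A; H] holding=B
         pickup(C) → towers=[B; F/E; G/D/A; H] holding=C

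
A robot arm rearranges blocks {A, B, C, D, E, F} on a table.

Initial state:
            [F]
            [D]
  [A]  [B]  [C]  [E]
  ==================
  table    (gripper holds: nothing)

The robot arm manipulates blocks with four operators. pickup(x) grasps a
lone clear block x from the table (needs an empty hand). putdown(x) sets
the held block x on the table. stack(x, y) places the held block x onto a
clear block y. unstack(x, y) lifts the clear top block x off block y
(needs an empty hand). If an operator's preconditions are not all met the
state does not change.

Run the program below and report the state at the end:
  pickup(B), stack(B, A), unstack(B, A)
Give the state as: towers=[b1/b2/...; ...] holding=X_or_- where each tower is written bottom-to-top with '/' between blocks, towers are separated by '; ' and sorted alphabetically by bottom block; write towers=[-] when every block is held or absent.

towers=[A; C/D/F; E] holding=B

step 1 (pickup(B)): towers=[A; C/D/F; E] holding=B
step 2 (stack(B, A)): towers=[A/B; C/D/F; E] holding=-
step 3 (unstack(B, A)): towers=[A; C/D/F; E] holding=B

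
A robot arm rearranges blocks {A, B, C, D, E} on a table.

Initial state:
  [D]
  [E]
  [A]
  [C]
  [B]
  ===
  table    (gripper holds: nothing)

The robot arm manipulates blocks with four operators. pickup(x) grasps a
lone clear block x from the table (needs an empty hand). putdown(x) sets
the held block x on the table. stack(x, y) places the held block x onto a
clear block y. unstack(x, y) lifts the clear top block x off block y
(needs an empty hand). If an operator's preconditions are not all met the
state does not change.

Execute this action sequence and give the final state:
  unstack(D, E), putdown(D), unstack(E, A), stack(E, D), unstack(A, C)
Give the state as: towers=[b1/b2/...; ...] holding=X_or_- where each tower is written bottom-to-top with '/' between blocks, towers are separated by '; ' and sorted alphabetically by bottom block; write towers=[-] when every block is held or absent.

towers=[B/C; D/E] holding=A

step 1 (unstack(D, E)): towers=[B/C/A/E] holding=D
step 2 (putdown(D)): towers=[B/C/A/E; D] holding=-
step 3 (unstack(E, A)): towers=[B/C/A; D] holding=E
step 4 (stack(E, D)): towers=[B/C/A; D/E] holding=-
step 5 (unstack(A, C)): towers=[B/C; D/E] holding=A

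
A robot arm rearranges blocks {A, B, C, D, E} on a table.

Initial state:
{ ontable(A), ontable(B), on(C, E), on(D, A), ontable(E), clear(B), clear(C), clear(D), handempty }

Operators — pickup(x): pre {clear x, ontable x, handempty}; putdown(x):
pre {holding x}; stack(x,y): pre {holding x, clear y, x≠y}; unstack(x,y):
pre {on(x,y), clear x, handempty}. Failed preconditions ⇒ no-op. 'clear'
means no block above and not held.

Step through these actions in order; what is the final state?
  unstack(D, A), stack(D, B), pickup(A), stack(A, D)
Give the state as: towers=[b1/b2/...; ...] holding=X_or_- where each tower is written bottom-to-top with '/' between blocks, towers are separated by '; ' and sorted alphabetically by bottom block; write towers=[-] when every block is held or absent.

towers=[B/D/A; E/C] holding=-

step 1 (unstack(D, A)): towers=[A; B; E/C] holding=D
step 2 (stack(D, B)): towers=[A; B/D; E/C] holding=-
step 3 (pickup(A)): towers=[B/D; E/C] holding=A
step 4 (stack(A, D)): towers=[B/D/A; E/C] holding=-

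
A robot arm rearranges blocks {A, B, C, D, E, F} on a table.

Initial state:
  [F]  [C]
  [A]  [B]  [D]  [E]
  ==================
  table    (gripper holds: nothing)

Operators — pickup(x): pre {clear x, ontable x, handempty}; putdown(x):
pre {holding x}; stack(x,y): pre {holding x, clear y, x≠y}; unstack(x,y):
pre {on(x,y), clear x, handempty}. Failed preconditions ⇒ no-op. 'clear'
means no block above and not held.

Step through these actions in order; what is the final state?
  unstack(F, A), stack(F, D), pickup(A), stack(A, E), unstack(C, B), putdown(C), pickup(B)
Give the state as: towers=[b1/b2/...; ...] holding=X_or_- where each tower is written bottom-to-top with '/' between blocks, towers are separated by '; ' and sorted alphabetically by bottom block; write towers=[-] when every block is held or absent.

step 1 (unstack(F, A)): towers=[A; B/C; D; E] holding=F
step 2 (stack(F, D)): towers=[A; B/C; D/F; E] holding=-
step 3 (pickup(A)): towers=[B/C; D/F; E] holding=A
step 4 (stack(A, E)): towers=[B/C; D/F; E/A] holding=-
step 5 (unstack(C, B)): towers=[B; D/F; E/A] holding=C
step 6 (putdown(C)): towers=[B; C; D/F; E/A] holding=-
step 7 (pickup(B)): towers=[C; D/F; E/A] holding=B

towers=[C; D/F; E/A] holding=B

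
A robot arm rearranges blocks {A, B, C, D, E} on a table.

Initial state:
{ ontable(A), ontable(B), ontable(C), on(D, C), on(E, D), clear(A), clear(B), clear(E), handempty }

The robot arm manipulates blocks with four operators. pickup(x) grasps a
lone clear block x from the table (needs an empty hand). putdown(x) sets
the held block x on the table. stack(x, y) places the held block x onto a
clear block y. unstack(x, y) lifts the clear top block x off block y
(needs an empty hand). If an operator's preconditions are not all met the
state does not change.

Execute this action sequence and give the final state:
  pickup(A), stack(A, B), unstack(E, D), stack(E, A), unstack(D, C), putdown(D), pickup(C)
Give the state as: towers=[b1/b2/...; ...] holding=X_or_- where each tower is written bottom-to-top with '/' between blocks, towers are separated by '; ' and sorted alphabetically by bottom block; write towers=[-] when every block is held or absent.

step 1 (pickup(A)): towers=[B; C/D/E] holding=A
step 2 (stack(A, B)): towers=[B/A; C/D/E] holding=-
step 3 (unstack(E, D)): towers=[B/A; C/D] holding=E
step 4 (stack(E, A)): towers=[B/A/E; C/D] holding=-
step 5 (unstack(D, C)): towers=[B/A/E; C] holding=D
step 6 (putdown(D)): towers=[B/A/E; C; D] holding=-
step 7 (pickup(C)): towers=[B/A/E; D] holding=C

towers=[B/A/E; D] holding=C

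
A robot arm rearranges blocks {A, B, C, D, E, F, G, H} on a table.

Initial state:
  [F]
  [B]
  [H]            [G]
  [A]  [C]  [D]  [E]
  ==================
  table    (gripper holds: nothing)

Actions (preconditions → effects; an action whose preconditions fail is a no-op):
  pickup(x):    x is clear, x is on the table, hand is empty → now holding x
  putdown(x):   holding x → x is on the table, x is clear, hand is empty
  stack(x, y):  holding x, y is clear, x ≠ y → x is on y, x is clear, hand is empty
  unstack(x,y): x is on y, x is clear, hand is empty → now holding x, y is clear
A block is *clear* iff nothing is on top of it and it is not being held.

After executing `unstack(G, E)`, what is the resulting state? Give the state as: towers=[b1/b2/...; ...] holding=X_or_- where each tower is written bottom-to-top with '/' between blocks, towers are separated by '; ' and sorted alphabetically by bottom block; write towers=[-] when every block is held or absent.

towers=[A/H/B/F; C; D; E] holding=G

before: towers=[A/H/B/F; C; D; E/G] holding=-
pre[unstack(G, E)]: on(G,E) ok, clear(G) ok, handempty ok
all met → apply unstack(G, E)
after:  towers=[A/H/B/F; C; D; E] holding=G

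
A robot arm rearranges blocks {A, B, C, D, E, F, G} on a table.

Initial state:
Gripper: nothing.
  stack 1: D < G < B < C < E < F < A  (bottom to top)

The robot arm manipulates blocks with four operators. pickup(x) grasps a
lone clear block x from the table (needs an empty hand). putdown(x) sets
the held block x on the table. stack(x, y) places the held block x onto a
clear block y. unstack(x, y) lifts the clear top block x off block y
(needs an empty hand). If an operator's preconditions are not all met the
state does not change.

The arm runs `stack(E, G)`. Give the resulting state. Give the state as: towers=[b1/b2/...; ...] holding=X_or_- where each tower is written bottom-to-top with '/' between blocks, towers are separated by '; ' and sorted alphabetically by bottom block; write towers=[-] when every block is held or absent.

before: towers=[D/G/B/C/E/F/A] holding=-
pre[stack(E, G)]: holding(E) fail, clear(G) fail, E≠G ok
holding(E), clear(G) unmet → stack(E, G) is a no-op
after:  towers=[D/G/B/C/E/F/A] holding=-

towers=[D/G/B/C/E/F/A] holding=-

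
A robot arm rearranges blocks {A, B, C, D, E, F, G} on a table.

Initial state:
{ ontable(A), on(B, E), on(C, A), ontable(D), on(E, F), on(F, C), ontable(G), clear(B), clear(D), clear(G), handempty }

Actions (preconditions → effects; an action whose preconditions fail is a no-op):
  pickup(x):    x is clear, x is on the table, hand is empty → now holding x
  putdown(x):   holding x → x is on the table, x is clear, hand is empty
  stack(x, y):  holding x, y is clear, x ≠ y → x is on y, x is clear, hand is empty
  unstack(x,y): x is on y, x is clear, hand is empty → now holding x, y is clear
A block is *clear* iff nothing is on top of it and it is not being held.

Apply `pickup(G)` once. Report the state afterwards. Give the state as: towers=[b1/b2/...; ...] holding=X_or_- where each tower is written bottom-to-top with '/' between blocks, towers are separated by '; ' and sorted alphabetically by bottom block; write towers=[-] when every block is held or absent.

towers=[A/C/F/E/B; D] holding=G

before: towers=[A/C/F/E/B; D; G] holding=-
pre[pickup(G)]: clear(G) ok, ontable(G) ok, handempty ok
all met → apply pickup(G)
after:  towers=[A/C/F/E/B; D] holding=G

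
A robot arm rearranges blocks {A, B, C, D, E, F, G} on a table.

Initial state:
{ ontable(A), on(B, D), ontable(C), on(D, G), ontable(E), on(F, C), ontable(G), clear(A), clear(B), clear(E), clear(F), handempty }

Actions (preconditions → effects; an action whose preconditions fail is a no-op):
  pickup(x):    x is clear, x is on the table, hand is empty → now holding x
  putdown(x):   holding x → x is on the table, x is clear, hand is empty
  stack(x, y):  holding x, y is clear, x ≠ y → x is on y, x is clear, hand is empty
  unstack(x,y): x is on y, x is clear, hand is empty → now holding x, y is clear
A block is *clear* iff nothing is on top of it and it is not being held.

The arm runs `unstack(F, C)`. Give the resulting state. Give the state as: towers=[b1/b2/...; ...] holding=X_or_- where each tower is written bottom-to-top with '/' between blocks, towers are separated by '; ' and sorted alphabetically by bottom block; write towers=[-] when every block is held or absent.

before: towers=[A; C/F; E; G/D/B] holding=-
pre[unstack(F, C)]: on(F,C) ok, clear(F) ok, handempty ok
all met → apply unstack(F, C)
after:  towers=[A; C; E; G/D/B] holding=F

towers=[A; C; E; G/D/B] holding=F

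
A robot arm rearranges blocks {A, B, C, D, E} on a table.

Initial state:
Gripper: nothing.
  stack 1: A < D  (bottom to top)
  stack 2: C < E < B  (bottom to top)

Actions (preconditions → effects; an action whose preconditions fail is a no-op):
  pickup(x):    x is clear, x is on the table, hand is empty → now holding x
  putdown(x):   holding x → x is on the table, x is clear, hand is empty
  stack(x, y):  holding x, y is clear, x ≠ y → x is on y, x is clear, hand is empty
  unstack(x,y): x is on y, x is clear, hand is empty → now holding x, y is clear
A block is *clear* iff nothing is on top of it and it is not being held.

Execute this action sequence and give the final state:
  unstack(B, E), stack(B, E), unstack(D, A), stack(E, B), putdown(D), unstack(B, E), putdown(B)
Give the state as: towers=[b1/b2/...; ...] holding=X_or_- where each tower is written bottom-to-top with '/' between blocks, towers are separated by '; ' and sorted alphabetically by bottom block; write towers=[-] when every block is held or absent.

step 1 (unstack(B, E)): towers=[A/D; C/E] holding=B
step 2 (stack(B, E)): towers=[A/D; C/E/B] holding=-
step 3 (unstack(D, A)): towers=[A; C/E/B] holding=D
step 4 (stack(E, B)) [no-op]: towers=[A; C/E/B] holding=D
step 5 (putdown(D)): towers=[A; C/E/B; D] holding=-
step 6 (unstack(B, E)): towers=[A; C/E; D] holding=B
step 7 (putdown(B)): towers=[A; B; C/E; D] holding=-

towers=[A; B; C/E; D] holding=-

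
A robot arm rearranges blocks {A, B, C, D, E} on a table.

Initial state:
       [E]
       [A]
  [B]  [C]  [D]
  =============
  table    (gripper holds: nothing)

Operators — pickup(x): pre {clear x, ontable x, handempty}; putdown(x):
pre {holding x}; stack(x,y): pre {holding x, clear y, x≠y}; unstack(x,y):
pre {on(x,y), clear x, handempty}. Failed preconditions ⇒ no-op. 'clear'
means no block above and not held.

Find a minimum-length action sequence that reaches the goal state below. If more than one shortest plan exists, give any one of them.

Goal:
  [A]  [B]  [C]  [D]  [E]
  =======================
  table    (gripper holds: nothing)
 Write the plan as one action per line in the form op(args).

step 1 (unstack(E, A)): towers=[B; C/A; D] holding=E
step 2 (putdown(E)): towers=[B; C/A; D; E] holding=-
step 3 (unstack(A, C)): towers=[B; C; D; E] holding=A
step 4 (putdown(A)): towers=[A; B; C; D; E] holding=-
goal check: towers=[A; B; C; D; E] holding=- — reached (length 4, optimal by BFS)

unstack(E, A)
putdown(E)
unstack(A, C)
putdown(A)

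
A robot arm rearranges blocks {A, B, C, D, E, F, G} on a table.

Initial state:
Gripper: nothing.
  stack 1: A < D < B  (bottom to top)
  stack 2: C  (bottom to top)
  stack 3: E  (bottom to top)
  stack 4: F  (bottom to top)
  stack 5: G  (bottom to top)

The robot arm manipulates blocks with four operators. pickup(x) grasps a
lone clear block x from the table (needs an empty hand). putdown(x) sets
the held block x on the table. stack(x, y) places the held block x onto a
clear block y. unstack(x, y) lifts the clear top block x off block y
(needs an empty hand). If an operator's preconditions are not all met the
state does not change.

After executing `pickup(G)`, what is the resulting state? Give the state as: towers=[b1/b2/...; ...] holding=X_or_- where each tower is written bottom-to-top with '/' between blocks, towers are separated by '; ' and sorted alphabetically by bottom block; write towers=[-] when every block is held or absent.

towers=[A/D/B; C; E; F] holding=G

before: towers=[A/D/B; C; E; F; G] holding=-
pre[pickup(G)]: clear(G) yes, ontable(G) yes, handempty yes
all met → apply pickup(G)
after:  towers=[A/D/B; C; E; F] holding=G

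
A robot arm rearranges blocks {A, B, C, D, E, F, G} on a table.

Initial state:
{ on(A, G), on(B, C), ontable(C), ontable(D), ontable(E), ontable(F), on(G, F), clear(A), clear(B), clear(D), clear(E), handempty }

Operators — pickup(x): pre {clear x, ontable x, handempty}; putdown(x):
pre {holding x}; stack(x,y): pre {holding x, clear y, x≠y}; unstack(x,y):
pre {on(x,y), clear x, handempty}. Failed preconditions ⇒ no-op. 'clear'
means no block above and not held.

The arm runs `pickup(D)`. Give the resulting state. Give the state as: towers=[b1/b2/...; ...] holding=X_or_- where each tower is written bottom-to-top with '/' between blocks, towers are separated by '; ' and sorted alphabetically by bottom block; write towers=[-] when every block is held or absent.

towers=[C/B; E; F/G/A] holding=D

before: towers=[C/B; D; E; F/G/A] holding=-
pre[pickup(D)]: clear(D) ok, ontable(D) ok, handempty ok
all met → apply pickup(D)
after:  towers=[C/B; E; F/G/A] holding=D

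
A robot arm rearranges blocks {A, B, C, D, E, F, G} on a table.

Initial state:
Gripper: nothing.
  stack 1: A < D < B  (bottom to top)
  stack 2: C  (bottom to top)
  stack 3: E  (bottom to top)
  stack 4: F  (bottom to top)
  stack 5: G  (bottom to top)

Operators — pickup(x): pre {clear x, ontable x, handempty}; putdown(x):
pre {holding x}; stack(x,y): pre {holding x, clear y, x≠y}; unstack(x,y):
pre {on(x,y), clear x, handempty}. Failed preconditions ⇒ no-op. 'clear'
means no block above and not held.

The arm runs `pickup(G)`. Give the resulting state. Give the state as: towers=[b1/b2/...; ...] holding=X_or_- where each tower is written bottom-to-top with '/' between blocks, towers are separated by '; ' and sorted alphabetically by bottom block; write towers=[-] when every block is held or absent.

towers=[A/D/B; C; E; F] holding=G

before: towers=[A/D/B; C; E; F; G] holding=-
pre[pickup(G)]: clear(G) yes, ontable(G) yes, handempty yes
all met → apply pickup(G)
after:  towers=[A/D/B; C; E; F] holding=G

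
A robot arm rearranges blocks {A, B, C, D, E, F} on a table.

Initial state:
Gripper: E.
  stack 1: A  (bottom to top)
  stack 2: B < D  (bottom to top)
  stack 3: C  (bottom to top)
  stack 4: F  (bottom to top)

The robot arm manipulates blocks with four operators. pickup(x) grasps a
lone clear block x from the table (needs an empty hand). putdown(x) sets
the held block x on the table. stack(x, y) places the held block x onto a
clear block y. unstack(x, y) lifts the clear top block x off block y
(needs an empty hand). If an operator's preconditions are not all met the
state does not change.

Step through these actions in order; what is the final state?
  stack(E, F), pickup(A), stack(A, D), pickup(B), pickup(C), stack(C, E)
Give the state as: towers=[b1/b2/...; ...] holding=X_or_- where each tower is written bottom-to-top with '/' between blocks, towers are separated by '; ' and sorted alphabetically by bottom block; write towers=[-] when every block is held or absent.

towers=[B/D/A; F/E/C] holding=-

step 1 (stack(E, F)): towers=[A; B/D; C; F/E] holding=-
step 2 (pickup(A)): towers=[B/D; C; F/E] holding=A
step 3 (stack(A, D)): towers=[B/D/A; C; F/E] holding=-
step 4 (pickup(B)) [no-op]: towers=[B/D/A; C; F/E] holding=-
step 5 (pickup(C)): towers=[B/D/A; F/E] holding=C
step 6 (stack(C, E)): towers=[B/D/A; F/E/C] holding=-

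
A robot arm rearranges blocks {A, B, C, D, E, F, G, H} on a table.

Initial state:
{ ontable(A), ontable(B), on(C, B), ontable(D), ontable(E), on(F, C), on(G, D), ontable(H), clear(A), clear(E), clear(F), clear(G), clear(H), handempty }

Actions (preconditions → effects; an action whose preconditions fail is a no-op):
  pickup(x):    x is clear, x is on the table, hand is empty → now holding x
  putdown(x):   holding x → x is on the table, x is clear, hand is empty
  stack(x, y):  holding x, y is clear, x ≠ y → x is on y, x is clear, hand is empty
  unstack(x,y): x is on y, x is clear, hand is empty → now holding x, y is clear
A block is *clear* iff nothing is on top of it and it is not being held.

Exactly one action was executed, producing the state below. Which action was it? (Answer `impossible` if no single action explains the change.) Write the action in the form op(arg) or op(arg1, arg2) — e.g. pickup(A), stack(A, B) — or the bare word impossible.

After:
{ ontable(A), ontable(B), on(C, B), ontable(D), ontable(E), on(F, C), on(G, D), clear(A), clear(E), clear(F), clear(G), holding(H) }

target: towers=[A; B/C/F; D/G; E] holding=H
     unstack(G, D) → towers=[A; B/C/F; D; E; H] holding=G
         pickup(A) → towers=[B/C/F; D/G; E; H] holding=A
         pickup(E) → towers=[A; B/C/F; D/G; H] holding=E
         pickup(H) → towers=[A; B/C/F; D/G; E] holding=H  ← match
     unstack(F, C) → towers=[A; B/C; D/G; E; H] holding=F

pickup(H)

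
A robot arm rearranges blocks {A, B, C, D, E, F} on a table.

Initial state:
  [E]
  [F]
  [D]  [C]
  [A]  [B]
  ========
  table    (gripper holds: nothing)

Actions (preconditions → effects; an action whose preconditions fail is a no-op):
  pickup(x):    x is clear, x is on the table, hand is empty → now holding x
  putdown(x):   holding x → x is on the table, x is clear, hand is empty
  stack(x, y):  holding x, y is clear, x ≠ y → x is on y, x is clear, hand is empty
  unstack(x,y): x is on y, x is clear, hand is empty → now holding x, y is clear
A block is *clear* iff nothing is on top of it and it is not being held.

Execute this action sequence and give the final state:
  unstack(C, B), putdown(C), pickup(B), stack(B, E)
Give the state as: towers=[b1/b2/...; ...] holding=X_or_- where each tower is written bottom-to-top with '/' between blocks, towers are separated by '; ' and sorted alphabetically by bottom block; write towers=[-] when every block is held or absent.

towers=[A/D/F/E/B; C] holding=-

step 1 (unstack(C, B)): towers=[A/D/F/E; B] holding=C
step 2 (putdown(C)): towers=[A/D/F/E; B; C] holding=-
step 3 (pickup(B)): towers=[A/D/F/E; C] holding=B
step 4 (stack(B, E)): towers=[A/D/F/E/B; C] holding=-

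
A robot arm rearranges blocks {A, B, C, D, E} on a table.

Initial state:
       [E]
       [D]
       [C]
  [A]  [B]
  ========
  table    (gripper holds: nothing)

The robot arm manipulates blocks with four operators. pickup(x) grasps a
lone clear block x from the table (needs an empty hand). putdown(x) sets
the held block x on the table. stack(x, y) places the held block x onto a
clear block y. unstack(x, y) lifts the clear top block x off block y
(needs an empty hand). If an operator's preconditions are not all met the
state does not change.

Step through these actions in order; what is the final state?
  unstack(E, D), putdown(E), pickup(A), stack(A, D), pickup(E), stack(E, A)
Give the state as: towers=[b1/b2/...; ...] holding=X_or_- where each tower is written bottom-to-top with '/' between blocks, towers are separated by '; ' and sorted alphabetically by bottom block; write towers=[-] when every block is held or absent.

towers=[B/C/D/A/E] holding=-

step 1 (unstack(E, D)): towers=[A; B/C/D] holding=E
step 2 (putdown(E)): towers=[A; B/C/D; E] holding=-
step 3 (pickup(A)): towers=[B/C/D; E] holding=A
step 4 (stack(A, D)): towers=[B/C/D/A; E] holding=-
step 5 (pickup(E)): towers=[B/C/D/A] holding=E
step 6 (stack(E, A)): towers=[B/C/D/A/E] holding=-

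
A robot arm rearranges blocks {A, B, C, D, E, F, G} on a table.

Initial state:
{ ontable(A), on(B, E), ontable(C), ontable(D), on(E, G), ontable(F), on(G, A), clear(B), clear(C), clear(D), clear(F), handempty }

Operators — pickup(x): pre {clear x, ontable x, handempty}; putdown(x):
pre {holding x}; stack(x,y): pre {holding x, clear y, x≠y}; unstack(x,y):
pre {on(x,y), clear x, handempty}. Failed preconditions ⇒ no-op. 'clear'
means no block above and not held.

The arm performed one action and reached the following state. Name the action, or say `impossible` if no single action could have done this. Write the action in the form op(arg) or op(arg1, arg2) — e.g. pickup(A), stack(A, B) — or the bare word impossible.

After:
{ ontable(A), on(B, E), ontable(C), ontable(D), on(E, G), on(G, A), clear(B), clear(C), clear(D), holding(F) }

target: towers=[A/G/E/B; C; D] holding=F
     unstack(B, E) → towers=[A/G/E; C; D; F] holding=B
         pickup(F) → towers=[A/G/E/B; C; D] holding=F  ← match
         pickup(D) → towers=[A/G/E/B; C; F] holding=D
         pickup(C) → towers=[A/G/E/B; D; F] holding=C

pickup(F)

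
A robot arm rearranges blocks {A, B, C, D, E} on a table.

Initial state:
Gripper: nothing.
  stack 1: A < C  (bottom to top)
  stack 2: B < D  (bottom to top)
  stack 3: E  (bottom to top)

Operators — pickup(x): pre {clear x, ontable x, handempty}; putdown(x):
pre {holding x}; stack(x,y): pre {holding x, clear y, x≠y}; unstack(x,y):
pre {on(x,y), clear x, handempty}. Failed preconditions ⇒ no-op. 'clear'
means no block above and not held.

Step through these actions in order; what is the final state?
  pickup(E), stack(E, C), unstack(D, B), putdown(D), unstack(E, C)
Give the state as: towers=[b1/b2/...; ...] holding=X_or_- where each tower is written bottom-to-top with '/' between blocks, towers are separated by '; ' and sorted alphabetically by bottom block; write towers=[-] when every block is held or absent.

step 1 (pickup(E)): towers=[A/C; B/D] holding=E
step 2 (stack(E, C)): towers=[A/C/E; B/D] holding=-
step 3 (unstack(D, B)): towers=[A/C/E; B] holding=D
step 4 (putdown(D)): towers=[A/C/E; B; D] holding=-
step 5 (unstack(E, C)): towers=[A/C; B; D] holding=E

towers=[A/C; B; D] holding=E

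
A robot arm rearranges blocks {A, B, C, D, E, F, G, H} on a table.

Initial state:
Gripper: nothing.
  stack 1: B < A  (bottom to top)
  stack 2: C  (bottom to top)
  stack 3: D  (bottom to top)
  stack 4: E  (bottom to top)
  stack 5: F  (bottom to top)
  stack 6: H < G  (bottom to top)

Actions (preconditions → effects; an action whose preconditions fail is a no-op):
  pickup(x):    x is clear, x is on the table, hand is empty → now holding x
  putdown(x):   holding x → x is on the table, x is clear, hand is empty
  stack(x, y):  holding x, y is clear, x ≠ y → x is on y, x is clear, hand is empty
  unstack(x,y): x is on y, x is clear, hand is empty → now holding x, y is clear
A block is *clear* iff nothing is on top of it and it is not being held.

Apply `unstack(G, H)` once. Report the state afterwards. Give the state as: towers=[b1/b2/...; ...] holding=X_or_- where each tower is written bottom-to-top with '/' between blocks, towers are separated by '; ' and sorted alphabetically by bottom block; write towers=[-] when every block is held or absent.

before: towers=[B/A; C; D; E; F; H/G] holding=-
pre[unstack(G, H)]: on(G,H) ok, clear(G) ok, handempty ok
all met → apply unstack(G, H)
after:  towers=[B/A; C; D; E; F; H] holding=G

towers=[B/A; C; D; E; F; H] holding=G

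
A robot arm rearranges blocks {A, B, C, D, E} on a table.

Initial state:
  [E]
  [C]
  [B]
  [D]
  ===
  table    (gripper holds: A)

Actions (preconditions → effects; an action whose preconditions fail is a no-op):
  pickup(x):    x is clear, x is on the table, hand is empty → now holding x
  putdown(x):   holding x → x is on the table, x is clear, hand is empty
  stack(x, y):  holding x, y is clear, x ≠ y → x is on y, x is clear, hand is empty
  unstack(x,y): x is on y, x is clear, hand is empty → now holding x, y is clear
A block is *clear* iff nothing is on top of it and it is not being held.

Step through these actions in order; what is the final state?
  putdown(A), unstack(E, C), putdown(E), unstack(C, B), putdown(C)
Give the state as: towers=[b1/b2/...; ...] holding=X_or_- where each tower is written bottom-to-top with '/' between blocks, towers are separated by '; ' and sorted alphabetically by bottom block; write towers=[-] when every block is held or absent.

towers=[A; C; D/B; E] holding=-

step 1 (putdown(A)): towers=[A; D/B/C/E] holding=-
step 2 (unstack(E, C)): towers=[A; D/B/C] holding=E
step 3 (putdown(E)): towers=[A; D/B/C; E] holding=-
step 4 (unstack(C, B)): towers=[A; D/B; E] holding=C
step 5 (putdown(C)): towers=[A; C; D/B; E] holding=-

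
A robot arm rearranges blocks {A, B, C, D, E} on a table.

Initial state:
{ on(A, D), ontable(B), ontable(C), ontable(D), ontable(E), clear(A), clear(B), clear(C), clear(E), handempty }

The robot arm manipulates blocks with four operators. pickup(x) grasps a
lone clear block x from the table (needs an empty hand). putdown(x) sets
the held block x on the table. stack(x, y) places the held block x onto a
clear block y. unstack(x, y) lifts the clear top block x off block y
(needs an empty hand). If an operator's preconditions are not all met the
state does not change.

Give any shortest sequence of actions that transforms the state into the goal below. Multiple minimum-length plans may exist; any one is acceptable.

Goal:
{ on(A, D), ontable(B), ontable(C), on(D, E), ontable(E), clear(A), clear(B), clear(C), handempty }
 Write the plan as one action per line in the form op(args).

step 1 (unstack(A, D)): towers=[B; C; D; E] holding=A
step 2 (putdown(A)): towers=[A; B; C; D; E] holding=-
step 3 (pickup(D)): towers=[A; B; C; E] holding=D
step 4 (stack(D, E)): towers=[A; B; C; E/D] holding=-
step 5 (pickup(A)): towers=[B; C; E/D] holding=A
step 6 (stack(A, D)): towers=[B; C; E/D/A] holding=-
goal check: towers=[B; C; E/D/A] holding=- — reached (length 6, optimal by BFS)

unstack(A, D)
putdown(A)
pickup(D)
stack(D, E)
pickup(A)
stack(A, D)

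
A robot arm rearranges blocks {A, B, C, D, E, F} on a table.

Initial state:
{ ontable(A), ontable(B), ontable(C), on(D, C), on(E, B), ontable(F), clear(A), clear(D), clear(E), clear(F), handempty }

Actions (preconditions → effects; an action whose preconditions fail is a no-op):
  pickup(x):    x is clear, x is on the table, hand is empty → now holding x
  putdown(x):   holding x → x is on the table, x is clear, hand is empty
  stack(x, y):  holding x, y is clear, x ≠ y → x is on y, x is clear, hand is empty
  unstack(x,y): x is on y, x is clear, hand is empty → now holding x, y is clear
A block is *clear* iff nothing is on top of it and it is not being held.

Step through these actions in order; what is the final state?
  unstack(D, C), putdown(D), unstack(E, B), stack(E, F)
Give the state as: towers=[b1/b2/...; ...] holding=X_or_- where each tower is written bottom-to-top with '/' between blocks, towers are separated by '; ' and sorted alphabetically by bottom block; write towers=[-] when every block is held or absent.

step 1 (unstack(D, C)): towers=[A; B/E; C; F] holding=D
step 2 (putdown(D)): towers=[A; B/E; C; D; F] holding=-
step 3 (unstack(E, B)): towers=[A; B; C; D; F] holding=E
step 4 (stack(E, F)): towers=[A; B; C; D; F/E] holding=-

towers=[A; B; C; D; F/E] holding=-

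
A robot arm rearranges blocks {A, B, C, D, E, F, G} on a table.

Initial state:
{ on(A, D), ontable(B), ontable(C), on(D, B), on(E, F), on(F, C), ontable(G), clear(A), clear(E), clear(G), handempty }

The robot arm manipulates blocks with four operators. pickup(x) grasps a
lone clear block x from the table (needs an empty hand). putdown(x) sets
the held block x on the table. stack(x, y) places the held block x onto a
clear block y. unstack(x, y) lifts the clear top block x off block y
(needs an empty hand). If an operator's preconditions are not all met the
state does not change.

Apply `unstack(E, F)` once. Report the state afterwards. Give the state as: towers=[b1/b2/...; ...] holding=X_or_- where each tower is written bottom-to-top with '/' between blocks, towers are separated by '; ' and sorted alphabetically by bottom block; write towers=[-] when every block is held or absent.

before: towers=[B/D/A; C/F/E; G] holding=-
pre[unstack(E, F)]: on(E,F) ✓, clear(E) ✓, handempty ✓
all met → apply unstack(E, F)
after:  towers=[B/D/A; C/F; G] holding=E

towers=[B/D/A; C/F; G] holding=E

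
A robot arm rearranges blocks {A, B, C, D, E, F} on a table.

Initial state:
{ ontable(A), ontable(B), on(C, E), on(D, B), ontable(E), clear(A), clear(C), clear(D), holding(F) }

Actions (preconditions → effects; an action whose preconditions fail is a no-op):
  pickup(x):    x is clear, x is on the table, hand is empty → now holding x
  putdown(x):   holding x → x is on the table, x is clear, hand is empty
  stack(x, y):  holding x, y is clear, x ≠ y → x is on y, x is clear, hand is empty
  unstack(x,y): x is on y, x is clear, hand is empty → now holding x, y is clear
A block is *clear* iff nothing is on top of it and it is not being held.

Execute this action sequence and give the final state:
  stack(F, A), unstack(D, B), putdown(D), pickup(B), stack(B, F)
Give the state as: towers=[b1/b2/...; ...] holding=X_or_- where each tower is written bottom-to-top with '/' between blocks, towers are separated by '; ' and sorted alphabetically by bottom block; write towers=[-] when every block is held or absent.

step 1 (stack(F, A)): towers=[A/F; B/D; E/C] holding=-
step 2 (unstack(D, B)): towers=[A/F; B; E/C] holding=D
step 3 (putdown(D)): towers=[A/F; B; D; E/C] holding=-
step 4 (pickup(B)): towers=[A/F; D; E/C] holding=B
step 5 (stack(B, F)): towers=[A/F/B; D; E/C] holding=-

towers=[A/F/B; D; E/C] holding=-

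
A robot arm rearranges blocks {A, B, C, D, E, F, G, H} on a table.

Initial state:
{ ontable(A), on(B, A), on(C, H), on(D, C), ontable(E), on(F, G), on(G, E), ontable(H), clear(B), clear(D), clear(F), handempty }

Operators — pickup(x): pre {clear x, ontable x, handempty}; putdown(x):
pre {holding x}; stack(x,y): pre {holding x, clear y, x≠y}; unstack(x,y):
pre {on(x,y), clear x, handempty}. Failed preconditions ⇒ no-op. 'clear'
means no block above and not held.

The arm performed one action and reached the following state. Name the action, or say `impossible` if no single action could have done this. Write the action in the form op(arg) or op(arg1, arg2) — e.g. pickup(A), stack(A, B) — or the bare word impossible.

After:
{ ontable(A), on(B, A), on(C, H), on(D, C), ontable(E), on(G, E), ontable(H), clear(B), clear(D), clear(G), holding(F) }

target: towers=[A/B; E/G; H/C/D] holding=F
     unstack(B, A) → towers=[A; E/G/F; H/C/D] holding=B
     unstack(F, G) → towers=[A/B; E/G; H/C/D] holding=F  ← match
     unstack(D, C) → towers=[A/B; E/G/F; H/C] holding=D

unstack(F, G)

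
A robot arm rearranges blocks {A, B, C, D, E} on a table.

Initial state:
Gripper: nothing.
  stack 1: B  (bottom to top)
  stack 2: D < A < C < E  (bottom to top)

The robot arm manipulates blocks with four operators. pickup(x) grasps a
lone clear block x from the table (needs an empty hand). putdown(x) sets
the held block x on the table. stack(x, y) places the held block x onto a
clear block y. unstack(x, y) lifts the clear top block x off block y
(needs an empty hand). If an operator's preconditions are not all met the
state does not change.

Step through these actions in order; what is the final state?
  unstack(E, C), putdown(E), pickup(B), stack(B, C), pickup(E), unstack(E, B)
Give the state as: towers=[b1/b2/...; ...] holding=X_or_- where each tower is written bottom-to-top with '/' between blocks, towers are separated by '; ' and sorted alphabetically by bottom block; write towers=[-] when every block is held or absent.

towers=[D/A/C/B] holding=E

step 1 (unstack(E, C)): towers=[B; D/A/C] holding=E
step 2 (putdown(E)): towers=[B; D/A/C; E] holding=-
step 3 (pickup(B)): towers=[D/A/C; E] holding=B
step 4 (stack(B, C)): towers=[D/A/C/B; E] holding=-
step 5 (pickup(E)): towers=[D/A/C/B] holding=E
step 6 (unstack(E, B)) [no-op]: towers=[D/A/C/B] holding=E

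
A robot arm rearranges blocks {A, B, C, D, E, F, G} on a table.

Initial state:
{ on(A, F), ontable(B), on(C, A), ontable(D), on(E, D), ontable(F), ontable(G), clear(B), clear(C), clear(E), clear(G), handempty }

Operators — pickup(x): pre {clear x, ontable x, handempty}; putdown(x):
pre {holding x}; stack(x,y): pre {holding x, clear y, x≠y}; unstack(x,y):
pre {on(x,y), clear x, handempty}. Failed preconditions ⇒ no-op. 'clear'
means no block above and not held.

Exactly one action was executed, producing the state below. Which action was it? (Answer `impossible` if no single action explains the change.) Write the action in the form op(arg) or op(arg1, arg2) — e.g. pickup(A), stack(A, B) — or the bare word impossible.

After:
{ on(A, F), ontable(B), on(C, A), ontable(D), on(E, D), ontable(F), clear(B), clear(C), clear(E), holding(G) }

pickup(G)

target: towers=[B; D/E; F/A/C] holding=G
         pickup(B) → towers=[D/E; F/A/C; G] holding=B
         pickup(G) → towers=[B; D/E; F/A/C] holding=G  ← match
     unstack(E, D) → towers=[B; D; F/A/C; G] holding=E
     unstack(C, A) → towers=[B; D/E; F/A; G] holding=C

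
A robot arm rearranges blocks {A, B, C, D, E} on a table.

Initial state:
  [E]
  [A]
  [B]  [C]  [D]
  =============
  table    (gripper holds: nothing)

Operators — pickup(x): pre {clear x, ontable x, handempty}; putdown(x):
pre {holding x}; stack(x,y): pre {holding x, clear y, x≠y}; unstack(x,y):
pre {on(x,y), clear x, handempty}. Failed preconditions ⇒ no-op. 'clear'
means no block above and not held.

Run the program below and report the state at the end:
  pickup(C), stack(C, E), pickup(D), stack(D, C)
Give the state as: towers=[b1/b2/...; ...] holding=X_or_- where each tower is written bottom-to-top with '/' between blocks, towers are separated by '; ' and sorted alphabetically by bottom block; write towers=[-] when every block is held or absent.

towers=[B/A/E/C/D] holding=-

step 1 (pickup(C)): towers=[B/A/E; D] holding=C
step 2 (stack(C, E)): towers=[B/A/E/C; D] holding=-
step 3 (pickup(D)): towers=[B/A/E/C] holding=D
step 4 (stack(D, C)): towers=[B/A/E/C/D] holding=-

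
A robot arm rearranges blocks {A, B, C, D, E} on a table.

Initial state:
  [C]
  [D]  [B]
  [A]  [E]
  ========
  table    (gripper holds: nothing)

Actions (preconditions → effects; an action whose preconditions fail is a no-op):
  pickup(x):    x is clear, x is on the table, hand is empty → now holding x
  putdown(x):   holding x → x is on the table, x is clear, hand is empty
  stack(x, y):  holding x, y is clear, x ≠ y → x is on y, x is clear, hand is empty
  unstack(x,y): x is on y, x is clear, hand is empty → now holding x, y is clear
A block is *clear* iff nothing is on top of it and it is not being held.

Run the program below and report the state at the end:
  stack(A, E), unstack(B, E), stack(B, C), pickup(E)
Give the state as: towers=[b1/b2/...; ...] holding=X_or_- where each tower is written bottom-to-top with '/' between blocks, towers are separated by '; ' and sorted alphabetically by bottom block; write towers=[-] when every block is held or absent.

step 1 (stack(A, E)) [no-op]: towers=[A/D/C; E/B] holding=-
step 2 (unstack(B, E)): towers=[A/D/C; E] holding=B
step 3 (stack(B, C)): towers=[A/D/C/B; E] holding=-
step 4 (pickup(E)): towers=[A/D/C/B] holding=E

towers=[A/D/C/B] holding=E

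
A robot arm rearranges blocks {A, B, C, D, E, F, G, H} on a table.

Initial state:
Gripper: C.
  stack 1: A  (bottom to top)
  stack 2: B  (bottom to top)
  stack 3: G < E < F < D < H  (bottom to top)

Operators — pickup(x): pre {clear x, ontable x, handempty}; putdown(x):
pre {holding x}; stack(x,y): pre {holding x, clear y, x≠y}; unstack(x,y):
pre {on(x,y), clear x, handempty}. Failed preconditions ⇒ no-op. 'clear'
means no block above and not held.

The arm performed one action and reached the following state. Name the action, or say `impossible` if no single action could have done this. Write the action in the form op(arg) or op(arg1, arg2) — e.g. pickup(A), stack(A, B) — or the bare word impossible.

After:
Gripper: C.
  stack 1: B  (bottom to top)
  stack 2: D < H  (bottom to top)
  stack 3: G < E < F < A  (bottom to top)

target: towers=[B; D/H; G/E/F/A] holding=C
        putdown(C) → towers=[A; B; C; G/E/F/D/H] holding=-
       stack(C, A) → towers=[A/C; B; G/E/F/D/H] holding=-
       stack(C, H) → towers=[A; B; G/E/F/D/H/C] holding=-
       stack(C, B) → towers=[A; B/C; G/E/F/D/H] holding=-
none of the 4 applicable actions match → impossible

impossible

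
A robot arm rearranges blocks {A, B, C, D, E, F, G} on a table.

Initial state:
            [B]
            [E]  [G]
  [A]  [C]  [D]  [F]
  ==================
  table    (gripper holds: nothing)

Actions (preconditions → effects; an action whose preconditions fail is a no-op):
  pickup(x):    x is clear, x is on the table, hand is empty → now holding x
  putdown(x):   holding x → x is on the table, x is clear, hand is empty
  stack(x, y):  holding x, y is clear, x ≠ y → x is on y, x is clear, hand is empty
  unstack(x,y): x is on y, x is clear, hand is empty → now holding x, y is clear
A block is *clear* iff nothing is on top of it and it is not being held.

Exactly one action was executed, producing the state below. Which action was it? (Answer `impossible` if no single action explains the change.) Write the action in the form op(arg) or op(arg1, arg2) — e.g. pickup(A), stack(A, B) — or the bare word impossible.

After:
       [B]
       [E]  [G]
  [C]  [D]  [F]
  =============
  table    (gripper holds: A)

pickup(A)

target: towers=[C; D/E/B; F/G] holding=A
     unstack(B, E) → towers=[A; C; D/E; F/G] holding=B
     unstack(G, F) → towers=[A; C; D/E/B; F] holding=G
         pickup(A) → towers=[C; D/E/B; F/G] holding=A  ← match
         pickup(C) → towers=[A; D/E/B; F/G] holding=C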